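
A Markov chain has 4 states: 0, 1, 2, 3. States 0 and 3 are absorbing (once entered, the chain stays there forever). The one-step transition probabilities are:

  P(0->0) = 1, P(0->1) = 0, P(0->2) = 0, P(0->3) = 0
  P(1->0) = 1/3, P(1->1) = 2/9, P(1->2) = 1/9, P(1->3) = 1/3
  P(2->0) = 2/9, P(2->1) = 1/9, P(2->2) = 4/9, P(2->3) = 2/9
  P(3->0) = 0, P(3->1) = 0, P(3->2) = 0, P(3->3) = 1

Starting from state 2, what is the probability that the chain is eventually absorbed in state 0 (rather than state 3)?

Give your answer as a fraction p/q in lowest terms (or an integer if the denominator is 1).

Answer: 1/2

Derivation:
Let a_i = P(absorbed in 0 | start in state i).
Boundary conditions: a_0 = 1, a_3 = 0.
For each transient state i, a_i = sum_j P(i->j) * a_j:
  a_1 = 1/3*a_0 + 2/9*a_1 + 1/9*a_2 + 1/3*a_3
  a_2 = 2/9*a_0 + 1/9*a_1 + 4/9*a_2 + 2/9*a_3

Substituting a_0 = 1 and a_3 = 0, rearrange to (I - Q) a = r where r[i] = P(i -> 0):
  [7/9, -1/9] . (a_1, a_2) = 1/3
  [-1/9, 5/9] . (a_1, a_2) = 2/9

Solving yields:
  a_1 = 1/2
  a_2 = 1/2

Starting state is 2, so the absorption probability is a_2 = 1/2.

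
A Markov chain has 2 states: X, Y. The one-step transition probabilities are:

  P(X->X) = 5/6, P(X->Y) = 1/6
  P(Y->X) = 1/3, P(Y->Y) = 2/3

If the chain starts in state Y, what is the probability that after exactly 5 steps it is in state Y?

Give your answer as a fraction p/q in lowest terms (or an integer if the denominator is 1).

Computing P^5 by repeated multiplication:
P^1 =
  X: [5/6, 1/6]
  Y: [1/3, 2/3]
P^2 =
  X: [3/4, 1/4]
  Y: [1/2, 1/2]
P^3 =
  X: [17/24, 7/24]
  Y: [7/12, 5/12]
P^4 =
  X: [11/16, 5/16]
  Y: [5/8, 3/8]
P^5 =
  X: [65/96, 31/96]
  Y: [31/48, 17/48]

(P^5)[Y -> Y] = 17/48

Answer: 17/48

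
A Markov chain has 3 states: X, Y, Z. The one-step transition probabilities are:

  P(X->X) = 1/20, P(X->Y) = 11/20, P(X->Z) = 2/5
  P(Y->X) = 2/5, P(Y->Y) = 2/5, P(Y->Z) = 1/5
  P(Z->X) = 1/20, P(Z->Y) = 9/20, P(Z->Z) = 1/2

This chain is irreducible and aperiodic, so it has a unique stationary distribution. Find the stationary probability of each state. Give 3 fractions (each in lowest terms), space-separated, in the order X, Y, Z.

The stationary distribution satisfies pi = pi * P, i.e.:
  pi_X = 1/20*pi_X + 2/5*pi_Y + 1/20*pi_Z
  pi_Y = 11/20*pi_X + 2/5*pi_Y + 9/20*pi_Z
  pi_Z = 2/5*pi_X + 1/5*pi_Y + 1/2*pi_Z
with normalization: pi_X + pi_Y + pi_Z = 1.

Using the first 2 balance equations plus normalization, the linear system A*pi = b is:
  [-19/20, 2/5, 1/20] . pi = 0
  [11/20, -3/5, 9/20] . pi = 0
  [1, 1, 1] . pi = 1

Solving yields:
  pi_X = 6/29
  pi_Y = 13/29
  pi_Z = 10/29

Verification (pi * P):
  6/29*1/20 + 13/29*2/5 + 10/29*1/20 = 6/29 = pi_X  (ok)
  6/29*11/20 + 13/29*2/5 + 10/29*9/20 = 13/29 = pi_Y  (ok)
  6/29*2/5 + 13/29*1/5 + 10/29*1/2 = 10/29 = pi_Z  (ok)

Answer: 6/29 13/29 10/29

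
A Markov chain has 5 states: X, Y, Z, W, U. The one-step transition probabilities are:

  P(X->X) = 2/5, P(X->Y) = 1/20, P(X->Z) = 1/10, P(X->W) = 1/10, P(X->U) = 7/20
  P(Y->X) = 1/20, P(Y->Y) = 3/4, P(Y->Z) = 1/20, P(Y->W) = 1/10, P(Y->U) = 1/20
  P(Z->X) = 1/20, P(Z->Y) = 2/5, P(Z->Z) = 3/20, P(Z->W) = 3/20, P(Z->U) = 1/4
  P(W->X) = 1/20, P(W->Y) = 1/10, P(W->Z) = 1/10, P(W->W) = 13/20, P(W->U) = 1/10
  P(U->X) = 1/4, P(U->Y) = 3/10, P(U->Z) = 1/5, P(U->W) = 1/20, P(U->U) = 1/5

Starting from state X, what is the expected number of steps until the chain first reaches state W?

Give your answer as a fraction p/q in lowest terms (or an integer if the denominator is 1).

Let h_i = expected steps to first reach W from state i.
Boundary: h_W = 0.
First-step equations for the other states:
  h_X = 1 + 2/5*h_X + 1/20*h_Y + 1/10*h_Z + 1/10*h_W + 7/20*h_U
  h_Y = 1 + 1/20*h_X + 3/4*h_Y + 1/20*h_Z + 1/10*h_W + 1/20*h_U
  h_Z = 1 + 1/20*h_X + 2/5*h_Y + 3/20*h_Z + 3/20*h_W + 1/4*h_U
  h_U = 1 + 1/4*h_X + 3/10*h_Y + 1/5*h_Z + 1/20*h_W + 1/5*h_U

Substituting h_W = 0 and rearranging gives the linear system (I - Q) h = 1:
  [3/5, -1/20, -1/10, -7/20] . (h_X, h_Y, h_Z, h_U) = 1
  [-1/20, 1/4, -1/20, -1/20] . (h_X, h_Y, h_Z, h_U) = 1
  [-1/20, -2/5, 17/20, -1/4] . (h_X, h_Y, h_Z, h_U) = 1
  [-1/4, -3/10, -1/5, 4/5] . (h_X, h_Y, h_Z, h_U) = 1

Solving yields:
  h_X = 13804/1325
  h_Y = 13496/1325
  h_Z = 12916/1325
  h_U = 2852/265

Starting state is X, so the expected hitting time is h_X = 13804/1325.

Answer: 13804/1325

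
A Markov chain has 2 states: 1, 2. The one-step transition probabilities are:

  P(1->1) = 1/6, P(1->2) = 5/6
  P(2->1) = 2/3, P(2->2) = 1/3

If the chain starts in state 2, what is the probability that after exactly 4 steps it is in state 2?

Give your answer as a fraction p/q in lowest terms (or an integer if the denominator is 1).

Computing P^4 by repeated multiplication:
P^1 =
  1: [1/6, 5/6]
  2: [2/3, 1/3]
P^2 =
  1: [7/12, 5/12]
  2: [1/3, 2/3]
P^3 =
  1: [3/8, 5/8]
  2: [1/2, 1/2]
P^4 =
  1: [23/48, 25/48]
  2: [5/12, 7/12]

(P^4)[2 -> 2] = 7/12

Answer: 7/12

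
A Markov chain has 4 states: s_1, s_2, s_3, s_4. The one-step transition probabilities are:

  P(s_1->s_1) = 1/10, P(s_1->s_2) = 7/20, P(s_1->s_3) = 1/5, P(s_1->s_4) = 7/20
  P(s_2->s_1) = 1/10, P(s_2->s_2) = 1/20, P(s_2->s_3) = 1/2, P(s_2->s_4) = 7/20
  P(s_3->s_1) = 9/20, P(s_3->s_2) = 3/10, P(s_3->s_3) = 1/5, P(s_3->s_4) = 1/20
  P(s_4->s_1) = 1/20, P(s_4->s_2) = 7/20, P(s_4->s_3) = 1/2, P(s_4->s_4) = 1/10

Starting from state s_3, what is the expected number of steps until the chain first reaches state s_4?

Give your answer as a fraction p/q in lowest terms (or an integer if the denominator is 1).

Answer: 6820/1403

Derivation:
Let h_i = expected steps to first reach s_4 from state i.
Boundary: h_s_4 = 0.
First-step equations for the other states:
  h_s_1 = 1 + 1/10*h_s_1 + 7/20*h_s_2 + 1/5*h_s_3 + 7/20*h_s_4
  h_s_2 = 1 + 1/10*h_s_1 + 1/20*h_s_2 + 1/2*h_s_3 + 7/20*h_s_4
  h_s_3 = 1 + 9/20*h_s_1 + 3/10*h_s_2 + 1/5*h_s_3 + 1/20*h_s_4

Substituting h_s_4 = 0 and rearranging gives the linear system (I - Q) h = 1:
  [9/10, -7/20, -1/5] . (h_s_1, h_s_2, h_s_3) = 1
  [-1/10, 19/20, -1/2] . (h_s_1, h_s_2, h_s_3) = 1
  [-9/20, -3/10, 4/5] . (h_s_1, h_s_2, h_s_3) = 1

Solving yields:
  h_s_1 = 5260/1403
  h_s_2 = 5620/1403
  h_s_3 = 6820/1403

Starting state is s_3, so the expected hitting time is h_s_3 = 6820/1403.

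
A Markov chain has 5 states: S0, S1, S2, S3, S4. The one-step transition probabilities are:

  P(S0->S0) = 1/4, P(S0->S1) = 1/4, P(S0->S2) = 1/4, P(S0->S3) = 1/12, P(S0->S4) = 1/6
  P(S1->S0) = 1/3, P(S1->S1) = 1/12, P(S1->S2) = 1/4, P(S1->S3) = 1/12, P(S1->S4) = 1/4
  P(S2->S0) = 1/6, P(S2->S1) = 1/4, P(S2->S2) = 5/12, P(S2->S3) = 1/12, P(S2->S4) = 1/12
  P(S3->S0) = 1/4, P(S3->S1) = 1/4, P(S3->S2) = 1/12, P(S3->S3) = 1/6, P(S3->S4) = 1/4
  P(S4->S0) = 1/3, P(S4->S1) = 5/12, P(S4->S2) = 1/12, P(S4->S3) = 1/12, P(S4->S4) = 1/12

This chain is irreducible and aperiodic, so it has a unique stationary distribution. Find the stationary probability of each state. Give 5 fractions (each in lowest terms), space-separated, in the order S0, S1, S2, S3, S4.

The stationary distribution satisfies pi = pi * P, i.e.:
  pi_S0 = 1/4*pi_S0 + 1/3*pi_S1 + 1/6*pi_S2 + 1/4*pi_S3 + 1/3*pi_S4
  pi_S1 = 1/4*pi_S0 + 1/12*pi_S1 + 1/4*pi_S2 + 1/4*pi_S3 + 5/12*pi_S4
  pi_S2 = 1/4*pi_S0 + 1/4*pi_S1 + 5/12*pi_S2 + 1/12*pi_S3 + 1/12*pi_S4
  pi_S3 = 1/12*pi_S0 + 1/12*pi_S1 + 1/12*pi_S2 + 1/6*pi_S3 + 1/12*pi_S4
  pi_S4 = 1/6*pi_S0 + 1/4*pi_S1 + 1/12*pi_S2 + 1/4*pi_S3 + 1/12*pi_S4
with normalization: pi_S0 + pi_S1 + pi_S2 + pi_S3 + pi_S4 = 1.

Using the first 4 balance equations plus normalization, the linear system A*pi = b is:
  [-3/4, 1/3, 1/6, 1/4, 1/3] . pi = 0
  [1/4, -11/12, 1/4, 1/4, 5/12] . pi = 0
  [1/4, 1/4, -7/12, 1/12, 1/12] . pi = 0
  [1/12, 1/12, 1/12, -5/6, 1/12] . pi = 0
  [1, 1, 1, 1, 1] . pi = 1

Solving yields:
  pi_S0 = 1278/4873
  pi_S1 = 2311/9746
  pi_S2 = 2435/9746
  pi_S3 = 1/11
  pi_S4 = 779/4873

Verification (pi * P):
  1278/4873*1/4 + 2311/9746*1/3 + 2435/9746*1/6 + 1/11*1/4 + 779/4873*1/3 = 1278/4873 = pi_S0  (ok)
  1278/4873*1/4 + 2311/9746*1/12 + 2435/9746*1/4 + 1/11*1/4 + 779/4873*5/12 = 2311/9746 = pi_S1  (ok)
  1278/4873*1/4 + 2311/9746*1/4 + 2435/9746*5/12 + 1/11*1/12 + 779/4873*1/12 = 2435/9746 = pi_S2  (ok)
  1278/4873*1/12 + 2311/9746*1/12 + 2435/9746*1/12 + 1/11*1/6 + 779/4873*1/12 = 1/11 = pi_S3  (ok)
  1278/4873*1/6 + 2311/9746*1/4 + 2435/9746*1/12 + 1/11*1/4 + 779/4873*1/12 = 779/4873 = pi_S4  (ok)

Answer: 1278/4873 2311/9746 2435/9746 1/11 779/4873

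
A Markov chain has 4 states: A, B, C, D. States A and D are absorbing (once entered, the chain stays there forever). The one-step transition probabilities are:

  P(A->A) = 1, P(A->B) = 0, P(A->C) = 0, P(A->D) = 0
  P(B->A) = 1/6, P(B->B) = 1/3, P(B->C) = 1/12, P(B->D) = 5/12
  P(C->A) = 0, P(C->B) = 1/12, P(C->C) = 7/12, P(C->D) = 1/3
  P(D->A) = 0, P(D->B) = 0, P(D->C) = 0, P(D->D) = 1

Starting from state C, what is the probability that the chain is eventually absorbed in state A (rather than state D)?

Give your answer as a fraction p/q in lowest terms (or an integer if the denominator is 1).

Answer: 2/39

Derivation:
Let a_i = P(absorbed in A | start in state i).
Boundary conditions: a_A = 1, a_D = 0.
For each transient state i, a_i = sum_j P(i->j) * a_j:
  a_B = 1/6*a_A + 1/3*a_B + 1/12*a_C + 5/12*a_D
  a_C = 0*a_A + 1/12*a_B + 7/12*a_C + 1/3*a_D

Substituting a_A = 1 and a_D = 0, rearrange to (I - Q) a = r where r[i] = P(i -> A):
  [2/3, -1/12] . (a_B, a_C) = 1/6
  [-1/12, 5/12] . (a_B, a_C) = 0

Solving yields:
  a_B = 10/39
  a_C = 2/39

Starting state is C, so the absorption probability is a_C = 2/39.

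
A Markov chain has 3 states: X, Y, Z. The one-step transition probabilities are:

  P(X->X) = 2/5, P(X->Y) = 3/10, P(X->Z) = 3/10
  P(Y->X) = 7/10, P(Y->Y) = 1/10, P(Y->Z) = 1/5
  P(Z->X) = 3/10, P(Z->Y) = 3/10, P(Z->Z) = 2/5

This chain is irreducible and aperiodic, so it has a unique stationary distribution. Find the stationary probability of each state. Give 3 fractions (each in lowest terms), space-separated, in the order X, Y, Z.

Answer: 4/9 1/4 11/36

Derivation:
The stationary distribution satisfies pi = pi * P, i.e.:
  pi_X = 2/5*pi_X + 7/10*pi_Y + 3/10*pi_Z
  pi_Y = 3/10*pi_X + 1/10*pi_Y + 3/10*pi_Z
  pi_Z = 3/10*pi_X + 1/5*pi_Y + 2/5*pi_Z
with normalization: pi_X + pi_Y + pi_Z = 1.

Using the first 2 balance equations plus normalization, the linear system A*pi = b is:
  [-3/5, 7/10, 3/10] . pi = 0
  [3/10, -9/10, 3/10] . pi = 0
  [1, 1, 1] . pi = 1

Solving yields:
  pi_X = 4/9
  pi_Y = 1/4
  pi_Z = 11/36

Verification (pi * P):
  4/9*2/5 + 1/4*7/10 + 11/36*3/10 = 4/9 = pi_X  (ok)
  4/9*3/10 + 1/4*1/10 + 11/36*3/10 = 1/4 = pi_Y  (ok)
  4/9*3/10 + 1/4*1/5 + 11/36*2/5 = 11/36 = pi_Z  (ok)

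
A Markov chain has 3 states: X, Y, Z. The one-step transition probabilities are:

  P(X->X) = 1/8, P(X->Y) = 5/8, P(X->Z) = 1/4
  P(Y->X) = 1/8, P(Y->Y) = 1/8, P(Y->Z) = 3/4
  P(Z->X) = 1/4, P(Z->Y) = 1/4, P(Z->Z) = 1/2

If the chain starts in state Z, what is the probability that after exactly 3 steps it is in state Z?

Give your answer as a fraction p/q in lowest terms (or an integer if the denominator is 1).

Computing P^3 by repeated multiplication:
P^1 =
  X: [1/8, 5/8, 1/4]
  Y: [1/8, 1/8, 3/4]
  Z: [1/4, 1/4, 1/2]
P^2 =
  X: [5/32, 7/32, 5/8]
  Y: [7/32, 9/32, 1/2]
  Z: [3/16, 5/16, 1/2]
P^3 =
  X: [13/64, 9/32, 33/64]
  Y: [3/16, 19/64, 33/64]
  Z: [3/16, 9/32, 17/32]

(P^3)[Z -> Z] = 17/32

Answer: 17/32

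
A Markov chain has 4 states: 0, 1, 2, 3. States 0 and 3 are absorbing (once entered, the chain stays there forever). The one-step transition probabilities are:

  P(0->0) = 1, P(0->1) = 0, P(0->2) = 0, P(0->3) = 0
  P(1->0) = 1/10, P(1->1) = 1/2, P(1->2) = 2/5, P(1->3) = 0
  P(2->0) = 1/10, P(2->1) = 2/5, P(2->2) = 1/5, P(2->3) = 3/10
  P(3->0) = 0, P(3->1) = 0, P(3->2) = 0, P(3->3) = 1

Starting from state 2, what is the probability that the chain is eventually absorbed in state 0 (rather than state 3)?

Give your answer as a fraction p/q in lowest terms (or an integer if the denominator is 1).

Let a_i = P(absorbed in 0 | start in state i).
Boundary conditions: a_0 = 1, a_3 = 0.
For each transient state i, a_i = sum_j P(i->j) * a_j:
  a_1 = 1/10*a_0 + 1/2*a_1 + 2/5*a_2 + 0*a_3
  a_2 = 1/10*a_0 + 2/5*a_1 + 1/5*a_2 + 3/10*a_3

Substituting a_0 = 1 and a_3 = 0, rearrange to (I - Q) a = r where r[i] = P(i -> 0):
  [1/2, -2/5] . (a_1, a_2) = 1/10
  [-2/5, 4/5] . (a_1, a_2) = 1/10

Solving yields:
  a_1 = 1/2
  a_2 = 3/8

Starting state is 2, so the absorption probability is a_2 = 3/8.

Answer: 3/8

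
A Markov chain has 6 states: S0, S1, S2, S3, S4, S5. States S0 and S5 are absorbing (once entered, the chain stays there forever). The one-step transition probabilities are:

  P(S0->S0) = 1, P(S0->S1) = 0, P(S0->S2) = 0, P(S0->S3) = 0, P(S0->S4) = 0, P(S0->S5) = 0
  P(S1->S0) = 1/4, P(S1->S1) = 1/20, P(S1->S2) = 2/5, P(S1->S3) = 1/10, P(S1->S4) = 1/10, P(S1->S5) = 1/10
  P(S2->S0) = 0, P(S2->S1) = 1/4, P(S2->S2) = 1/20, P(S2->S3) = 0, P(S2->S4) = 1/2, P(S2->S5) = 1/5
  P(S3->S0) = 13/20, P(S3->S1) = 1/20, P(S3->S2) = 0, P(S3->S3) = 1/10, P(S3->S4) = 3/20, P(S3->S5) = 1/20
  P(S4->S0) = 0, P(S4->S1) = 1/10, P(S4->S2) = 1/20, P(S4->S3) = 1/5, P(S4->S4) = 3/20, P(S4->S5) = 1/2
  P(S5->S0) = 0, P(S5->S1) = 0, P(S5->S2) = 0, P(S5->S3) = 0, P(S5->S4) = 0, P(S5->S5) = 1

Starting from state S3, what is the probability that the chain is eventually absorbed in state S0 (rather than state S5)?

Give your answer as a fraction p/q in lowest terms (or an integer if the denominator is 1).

Answer: 67483/85170

Derivation:
Let a_i = P(absorbed in S0 | start in state i).
Boundary conditions: a_S0 = 1, a_S5 = 0.
For each transient state i, a_i = sum_j P(i->j) * a_j:
  a_S1 = 1/4*a_S0 + 1/20*a_S1 + 2/5*a_S2 + 1/10*a_S3 + 1/10*a_S4 + 1/10*a_S5
  a_S2 = 0*a_S0 + 1/4*a_S1 + 1/20*a_S2 + 0*a_S3 + 1/2*a_S4 + 1/5*a_S5
  a_S3 = 13/20*a_S0 + 1/20*a_S1 + 0*a_S2 + 1/10*a_S3 + 3/20*a_S4 + 1/20*a_S5
  a_S4 = 0*a_S0 + 1/10*a_S1 + 1/20*a_S2 + 1/5*a_S3 + 3/20*a_S4 + 1/2*a_S5

Substituting a_S0 = 1 and a_S5 = 0, rearrange to (I - Q) a = r where r[i] = P(i -> S0):
  [19/20, -2/5, -1/10, -1/10] . (a_S1, a_S2, a_S3, a_S4) = 1/4
  [-1/4, 19/20, 0, -1/2] . (a_S1, a_S2, a_S3, a_S4) = 0
  [-1/20, 0, 9/10, -3/20] . (a_S1, a_S2, a_S3, a_S4) = 13/20
  [-1/10, -1/20, -1/5, 17/20] . (a_S1, a_S2, a_S3, a_S4) = 0

Solving yields:
  a_S1 = 6884/14195
  a_S2 = 2248/8517
  a_S3 = 67483/85170
  a_S4 = 2206/8517

Starting state is S3, so the absorption probability is a_S3 = 67483/85170.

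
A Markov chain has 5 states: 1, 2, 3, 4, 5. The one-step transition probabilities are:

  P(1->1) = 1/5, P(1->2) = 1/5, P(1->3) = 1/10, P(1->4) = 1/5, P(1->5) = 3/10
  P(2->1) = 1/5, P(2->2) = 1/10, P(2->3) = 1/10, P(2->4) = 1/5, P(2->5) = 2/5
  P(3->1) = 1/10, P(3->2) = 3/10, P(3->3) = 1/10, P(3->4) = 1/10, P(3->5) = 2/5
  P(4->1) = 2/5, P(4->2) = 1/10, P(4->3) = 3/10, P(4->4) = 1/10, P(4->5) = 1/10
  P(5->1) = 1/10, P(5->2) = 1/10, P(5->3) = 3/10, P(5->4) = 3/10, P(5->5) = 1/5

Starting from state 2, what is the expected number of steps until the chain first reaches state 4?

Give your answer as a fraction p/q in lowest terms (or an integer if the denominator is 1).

Answer: 1980/427

Derivation:
Let h_i = expected steps to first reach 4 from state i.
Boundary: h_4 = 0.
First-step equations for the other states:
  h_1 = 1 + 1/5*h_1 + 1/5*h_2 + 1/10*h_3 + 1/5*h_4 + 3/10*h_5
  h_2 = 1 + 1/5*h_1 + 1/10*h_2 + 1/10*h_3 + 1/5*h_4 + 2/5*h_5
  h_3 = 1 + 1/10*h_1 + 3/10*h_2 + 1/10*h_3 + 1/10*h_4 + 2/5*h_5
  h_5 = 1 + 1/10*h_1 + 1/10*h_2 + 3/10*h_3 + 3/10*h_4 + 1/5*h_5

Substituting h_4 = 0 and rearranging gives the linear system (I - Q) h = 1:
  [4/5, -1/5, -1/10, -3/10] . (h_1, h_2, h_3, h_5) = 1
  [-1/5, 9/10, -1/10, -2/5] . (h_1, h_2, h_3, h_5) = 1
  [-1/10, -3/10, 9/10, -2/5] . (h_1, h_2, h_3, h_5) = 1
  [-1/10, -1/10, -3/10, 4/5] . (h_1, h_2, h_3, h_5) = 1

Solving yields:
  h_1 = 5980/1281
  h_2 = 1980/427
  h_3 = 6530/1281
  h_5 = 5540/1281

Starting state is 2, so the expected hitting time is h_2 = 1980/427.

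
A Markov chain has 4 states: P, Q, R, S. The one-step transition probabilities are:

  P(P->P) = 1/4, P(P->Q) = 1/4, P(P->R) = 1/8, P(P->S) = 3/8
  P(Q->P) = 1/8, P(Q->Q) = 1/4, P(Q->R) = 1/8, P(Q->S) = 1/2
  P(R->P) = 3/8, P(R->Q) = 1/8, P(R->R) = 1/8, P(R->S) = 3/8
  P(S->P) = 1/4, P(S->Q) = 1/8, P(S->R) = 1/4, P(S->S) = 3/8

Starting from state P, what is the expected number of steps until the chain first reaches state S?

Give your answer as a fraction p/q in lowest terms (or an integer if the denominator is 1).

Let h_i = expected steps to first reach S from state i.
Boundary: h_S = 0.
First-step equations for the other states:
  h_P = 1 + 1/4*h_P + 1/4*h_Q + 1/8*h_R + 3/8*h_S
  h_Q = 1 + 1/8*h_P + 1/4*h_Q + 1/8*h_R + 1/2*h_S
  h_R = 1 + 3/8*h_P + 1/8*h_Q + 1/8*h_R + 3/8*h_S

Substituting h_S = 0 and rearranging gives the linear system (I - Q) h = 1:
  [3/4, -1/4, -1/8] . (h_P, h_Q, h_R) = 1
  [-1/8, 3/4, -1/8] . (h_P, h_Q, h_R) = 1
  [-3/8, -1/8, 7/8] . (h_P, h_Q, h_R) = 1

Solving yields:
  h_P = 512/207
  h_Q = 448/207
  h_R = 520/207

Starting state is P, so the expected hitting time is h_P = 512/207.

Answer: 512/207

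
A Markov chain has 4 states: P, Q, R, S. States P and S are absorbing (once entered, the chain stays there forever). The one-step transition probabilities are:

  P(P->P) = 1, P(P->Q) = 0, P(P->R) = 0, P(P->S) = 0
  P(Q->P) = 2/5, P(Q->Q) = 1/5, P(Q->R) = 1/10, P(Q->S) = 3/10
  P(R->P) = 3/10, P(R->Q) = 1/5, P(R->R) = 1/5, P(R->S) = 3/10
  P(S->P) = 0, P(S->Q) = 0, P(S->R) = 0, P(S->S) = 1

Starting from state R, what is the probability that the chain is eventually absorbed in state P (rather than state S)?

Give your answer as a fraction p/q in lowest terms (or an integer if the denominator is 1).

Answer: 16/31

Derivation:
Let a_i = P(absorbed in P | start in state i).
Boundary conditions: a_P = 1, a_S = 0.
For each transient state i, a_i = sum_j P(i->j) * a_j:
  a_Q = 2/5*a_P + 1/5*a_Q + 1/10*a_R + 3/10*a_S
  a_R = 3/10*a_P + 1/5*a_Q + 1/5*a_R + 3/10*a_S

Substituting a_P = 1 and a_S = 0, rearrange to (I - Q) a = r where r[i] = P(i -> P):
  [4/5, -1/10] . (a_Q, a_R) = 2/5
  [-1/5, 4/5] . (a_Q, a_R) = 3/10

Solving yields:
  a_Q = 35/62
  a_R = 16/31

Starting state is R, so the absorption probability is a_R = 16/31.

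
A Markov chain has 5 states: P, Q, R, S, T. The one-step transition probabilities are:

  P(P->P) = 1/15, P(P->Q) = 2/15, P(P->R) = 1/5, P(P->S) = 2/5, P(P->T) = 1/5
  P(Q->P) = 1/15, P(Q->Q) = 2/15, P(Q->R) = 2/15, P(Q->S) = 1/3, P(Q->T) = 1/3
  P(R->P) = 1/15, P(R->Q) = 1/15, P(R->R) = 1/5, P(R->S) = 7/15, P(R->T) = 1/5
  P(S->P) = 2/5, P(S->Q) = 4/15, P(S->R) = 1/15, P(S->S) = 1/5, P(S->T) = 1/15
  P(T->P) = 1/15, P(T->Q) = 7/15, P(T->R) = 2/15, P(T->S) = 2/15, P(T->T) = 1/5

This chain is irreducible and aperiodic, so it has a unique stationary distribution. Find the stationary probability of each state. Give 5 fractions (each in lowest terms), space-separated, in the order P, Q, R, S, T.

The stationary distribution satisfies pi = pi * P, i.e.:
  pi_P = 1/15*pi_P + 1/15*pi_Q + 1/15*pi_R + 2/5*pi_S + 1/15*pi_T
  pi_Q = 2/15*pi_P + 2/15*pi_Q + 1/15*pi_R + 4/15*pi_S + 7/15*pi_T
  pi_R = 1/5*pi_P + 2/15*pi_Q + 1/5*pi_R + 1/15*pi_S + 2/15*pi_T
  pi_S = 2/5*pi_P + 1/3*pi_Q + 7/15*pi_R + 1/5*pi_S + 2/15*pi_T
  pi_T = 1/5*pi_P + 1/3*pi_Q + 1/5*pi_R + 1/15*pi_S + 1/5*pi_T
with normalization: pi_P + pi_Q + pi_R + pi_S + pi_T = 1.

Using the first 4 balance equations plus normalization, the linear system A*pi = b is:
  [-14/15, 1/15, 1/15, 2/5, 1/15] . pi = 0
  [2/15, -13/15, 1/15, 4/15, 7/15] . pi = 0
  [1/5, 2/15, -4/5, 1/15, 2/15] . pi = 0
  [2/5, 1/3, 7/15, -4/5, 2/15] . pi = 0
  [1, 1, 1, 1, 1] . pi = 1

Solving yields:
  pi_P = 4609/28480
  pi_Q = 6451/28480
  pi_R = 3817/28480
  pi_S = 8131/28480
  pi_T = 171/890

Verification (pi * P):
  4609/28480*1/15 + 6451/28480*1/15 + 3817/28480*1/15 + 8131/28480*2/5 + 171/890*1/15 = 4609/28480 = pi_P  (ok)
  4609/28480*2/15 + 6451/28480*2/15 + 3817/28480*1/15 + 8131/28480*4/15 + 171/890*7/15 = 6451/28480 = pi_Q  (ok)
  4609/28480*1/5 + 6451/28480*2/15 + 3817/28480*1/5 + 8131/28480*1/15 + 171/890*2/15 = 3817/28480 = pi_R  (ok)
  4609/28480*2/5 + 6451/28480*1/3 + 3817/28480*7/15 + 8131/28480*1/5 + 171/890*2/15 = 8131/28480 = pi_S  (ok)
  4609/28480*1/5 + 6451/28480*1/3 + 3817/28480*1/5 + 8131/28480*1/15 + 171/890*1/5 = 171/890 = pi_T  (ok)

Answer: 4609/28480 6451/28480 3817/28480 8131/28480 171/890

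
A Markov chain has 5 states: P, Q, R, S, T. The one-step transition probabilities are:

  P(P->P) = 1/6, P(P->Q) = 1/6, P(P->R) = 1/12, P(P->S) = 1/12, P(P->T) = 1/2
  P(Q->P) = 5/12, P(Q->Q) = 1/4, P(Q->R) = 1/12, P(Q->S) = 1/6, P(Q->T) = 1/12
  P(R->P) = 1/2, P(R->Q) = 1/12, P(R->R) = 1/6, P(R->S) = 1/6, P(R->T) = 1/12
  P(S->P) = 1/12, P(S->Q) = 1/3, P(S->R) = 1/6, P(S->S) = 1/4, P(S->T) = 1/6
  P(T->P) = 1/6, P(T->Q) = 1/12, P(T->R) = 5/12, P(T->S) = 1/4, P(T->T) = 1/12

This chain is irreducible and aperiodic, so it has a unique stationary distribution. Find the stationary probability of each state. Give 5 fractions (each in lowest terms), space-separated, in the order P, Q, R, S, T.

The stationary distribution satisfies pi = pi * P, i.e.:
  pi_P = 1/6*pi_P + 5/12*pi_Q + 1/2*pi_R + 1/12*pi_S + 1/6*pi_T
  pi_Q = 1/6*pi_P + 1/4*pi_Q + 1/12*pi_R + 1/3*pi_S + 1/12*pi_T
  pi_R = 1/12*pi_P + 1/12*pi_Q + 1/6*pi_R + 1/6*pi_S + 5/12*pi_T
  pi_S = 1/12*pi_P + 1/6*pi_Q + 1/6*pi_R + 1/4*pi_S + 1/4*pi_T
  pi_T = 1/2*pi_P + 1/12*pi_Q + 1/12*pi_R + 1/6*pi_S + 1/12*pi_T
with normalization: pi_P + pi_Q + pi_R + pi_S + pi_T = 1.

Using the first 4 balance equations plus normalization, the linear system A*pi = b is:
  [-5/6, 5/12, 1/2, 1/12, 1/6] . pi = 0
  [1/6, -3/4, 1/12, 1/3, 1/12] . pi = 0
  [1/12, 1/12, -5/6, 1/6, 5/12] . pi = 0
  [1/12, 1/6, 1/6, -3/4, 1/4] . pi = 0
  [1, 1, 1, 1, 1] . pi = 1

Solving yields:
  pi_P = 1471/5720
  pi_Q = 93/520
  pi_R = 1039/5720
  pi_S = 1013/5720
  pi_T = 587/2860

Verification (pi * P):
  1471/5720*1/6 + 93/520*5/12 + 1039/5720*1/2 + 1013/5720*1/12 + 587/2860*1/6 = 1471/5720 = pi_P  (ok)
  1471/5720*1/6 + 93/520*1/4 + 1039/5720*1/12 + 1013/5720*1/3 + 587/2860*1/12 = 93/520 = pi_Q  (ok)
  1471/5720*1/12 + 93/520*1/12 + 1039/5720*1/6 + 1013/5720*1/6 + 587/2860*5/12 = 1039/5720 = pi_R  (ok)
  1471/5720*1/12 + 93/520*1/6 + 1039/5720*1/6 + 1013/5720*1/4 + 587/2860*1/4 = 1013/5720 = pi_S  (ok)
  1471/5720*1/2 + 93/520*1/12 + 1039/5720*1/12 + 1013/5720*1/6 + 587/2860*1/12 = 587/2860 = pi_T  (ok)

Answer: 1471/5720 93/520 1039/5720 1013/5720 587/2860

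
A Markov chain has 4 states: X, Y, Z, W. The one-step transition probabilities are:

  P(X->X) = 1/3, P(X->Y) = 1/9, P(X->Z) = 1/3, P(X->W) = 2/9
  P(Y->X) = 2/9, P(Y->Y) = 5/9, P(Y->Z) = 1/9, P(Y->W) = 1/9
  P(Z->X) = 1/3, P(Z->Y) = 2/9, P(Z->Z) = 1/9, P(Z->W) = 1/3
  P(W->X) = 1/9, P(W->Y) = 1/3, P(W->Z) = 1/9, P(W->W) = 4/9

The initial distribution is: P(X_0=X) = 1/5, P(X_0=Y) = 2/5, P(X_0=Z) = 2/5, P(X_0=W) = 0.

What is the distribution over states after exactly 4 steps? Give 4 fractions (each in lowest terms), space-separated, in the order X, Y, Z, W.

Propagating the distribution step by step (d_{t+1} = d_t * P):
d_0 = (X=1/5, Y=2/5, Z=2/5, W=0)
  d_1[X] = 1/5*1/3 + 2/5*2/9 + 2/5*1/3 + 0*1/9 = 13/45
  d_1[Y] = 1/5*1/9 + 2/5*5/9 + 2/5*2/9 + 0*1/3 = 1/3
  d_1[Z] = 1/5*1/3 + 2/5*1/9 + 2/5*1/9 + 0*1/9 = 7/45
  d_1[W] = 1/5*2/9 + 2/5*1/9 + 2/5*1/3 + 0*4/9 = 2/9
d_1 = (X=13/45, Y=1/3, Z=7/45, W=2/9)
  d_2[X] = 13/45*1/3 + 1/3*2/9 + 7/45*1/3 + 2/9*1/9 = 20/81
  d_2[Y] = 13/45*1/9 + 1/3*5/9 + 7/45*2/9 + 2/9*1/3 = 44/135
  d_2[Z] = 13/45*1/3 + 1/3*1/9 + 7/45*1/9 + 2/9*1/9 = 71/405
  d_2[W] = 13/45*2/9 + 1/3*1/9 + 7/45*1/3 + 2/9*4/9 = 34/135
d_2 = (X=20/81, Y=44/135, Z=71/405, W=34/135)
  d_3[X] = 20/81*1/3 + 44/135*2/9 + 71/405*1/3 + 34/135*1/9 = 293/1215
  d_3[Y] = 20/81*1/9 + 44/135*5/9 + 71/405*2/9 + 34/135*1/3 = 1208/3645
  d_3[Z] = 20/81*1/3 + 44/135*1/9 + 71/405*1/9 + 34/135*1/9 = 121/729
  d_3[W] = 20/81*2/9 + 44/135*1/9 + 71/405*1/3 + 34/135*4/9 = 953/3645
d_3 = (X=293/1215, Y=1208/3645, Z=121/729, W=953/3645)
  d_4[X] = 293/1215*1/3 + 1208/3645*2/9 + 121/729*1/3 + 953/3645*1/9 = 869/3645
  d_4[Y] = 293/1215*1/9 + 1208/3645*5/9 + 121/729*2/9 + 953/3645*1/3 = 10988/32805
  d_4[Z] = 293/1215*1/3 + 1208/3645*1/9 + 121/729*1/9 + 953/3645*1/9 = 1801/10935
  d_4[W] = 293/1215*2/9 + 1208/3645*1/9 + 121/729*1/3 + 953/3645*4/9 = 8593/32805
d_4 = (X=869/3645, Y=10988/32805, Z=1801/10935, W=8593/32805)

Answer: 869/3645 10988/32805 1801/10935 8593/32805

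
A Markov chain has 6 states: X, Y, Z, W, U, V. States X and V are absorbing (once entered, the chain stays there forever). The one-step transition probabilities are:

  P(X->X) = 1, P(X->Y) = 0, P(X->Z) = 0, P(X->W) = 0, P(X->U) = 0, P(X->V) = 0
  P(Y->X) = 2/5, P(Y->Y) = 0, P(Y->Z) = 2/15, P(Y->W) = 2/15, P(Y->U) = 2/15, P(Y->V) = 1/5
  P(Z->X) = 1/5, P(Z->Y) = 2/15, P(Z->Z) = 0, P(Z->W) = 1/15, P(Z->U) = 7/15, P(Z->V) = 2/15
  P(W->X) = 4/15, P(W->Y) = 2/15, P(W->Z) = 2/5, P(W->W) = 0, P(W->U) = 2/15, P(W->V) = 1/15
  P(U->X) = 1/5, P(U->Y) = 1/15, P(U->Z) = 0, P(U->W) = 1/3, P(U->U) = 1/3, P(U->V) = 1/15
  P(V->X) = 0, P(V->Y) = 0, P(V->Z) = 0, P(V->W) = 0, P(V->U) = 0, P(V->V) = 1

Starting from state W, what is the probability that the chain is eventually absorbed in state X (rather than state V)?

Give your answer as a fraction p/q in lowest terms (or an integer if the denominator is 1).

Answer: 2994/4109

Derivation:
Let a_i = P(absorbed in X | start in state i).
Boundary conditions: a_X = 1, a_V = 0.
For each transient state i, a_i = sum_j P(i->j) * a_j:
  a_Y = 2/5*a_X + 0*a_Y + 2/15*a_Z + 2/15*a_W + 2/15*a_U + 1/5*a_V
  a_Z = 1/5*a_X + 2/15*a_Y + 0*a_Z + 1/15*a_W + 7/15*a_U + 2/15*a_V
  a_W = 4/15*a_X + 2/15*a_Y + 2/5*a_Z + 0*a_W + 2/15*a_U + 1/15*a_V
  a_U = 1/5*a_X + 1/15*a_Y + 0*a_Z + 1/3*a_W + 1/3*a_U + 1/15*a_V

Substituting a_X = 1 and a_V = 0, rearrange to (I - Q) a = r where r[i] = P(i -> X):
  [1, -2/15, -2/15, -2/15] . (a_Y, a_Z, a_W, a_U) = 2/5
  [-2/15, 1, -1/15, -7/15] . (a_Y, a_Z, a_W, a_U) = 1/5
  [-2/15, -2/5, 1, -2/15] . (a_Y, a_Z, a_W, a_U) = 4/15
  [-1/15, 0, -1/3, 2/3] . (a_Y, a_Z, a_W, a_U) = 1/5

Solving yields:
  a_Y = 2818/4109
  a_Z = 5605/8218
  a_W = 2994/4109
  a_U = 6023/8218

Starting state is W, so the absorption probability is a_W = 2994/4109.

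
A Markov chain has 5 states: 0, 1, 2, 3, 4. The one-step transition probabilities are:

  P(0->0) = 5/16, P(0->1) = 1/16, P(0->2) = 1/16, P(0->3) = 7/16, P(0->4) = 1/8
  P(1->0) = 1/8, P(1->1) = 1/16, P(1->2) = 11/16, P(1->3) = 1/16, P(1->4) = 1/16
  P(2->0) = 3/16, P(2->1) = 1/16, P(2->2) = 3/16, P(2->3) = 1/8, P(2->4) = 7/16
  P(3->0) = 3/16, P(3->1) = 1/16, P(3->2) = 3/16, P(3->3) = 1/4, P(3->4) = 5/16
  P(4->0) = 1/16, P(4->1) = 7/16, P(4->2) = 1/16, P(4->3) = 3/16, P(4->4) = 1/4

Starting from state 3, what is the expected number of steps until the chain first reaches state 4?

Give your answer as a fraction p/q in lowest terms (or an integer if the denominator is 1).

Let h_i = expected steps to first reach 4 from state i.
Boundary: h_4 = 0.
First-step equations for the other states:
  h_0 = 1 + 5/16*h_0 + 1/16*h_1 + 1/16*h_2 + 7/16*h_3 + 1/8*h_4
  h_1 = 1 + 1/8*h_0 + 1/16*h_1 + 11/16*h_2 + 1/16*h_3 + 1/16*h_4
  h_2 = 1 + 3/16*h_0 + 1/16*h_1 + 3/16*h_2 + 1/8*h_3 + 7/16*h_4
  h_3 = 1 + 3/16*h_0 + 1/16*h_1 + 3/16*h_2 + 1/4*h_3 + 5/16*h_4

Substituting h_4 = 0 and rearranging gives the linear system (I - Q) h = 1:
  [11/16, -1/16, -1/16, -7/16] . (h_0, h_1, h_2, h_3) = 1
  [-1/8, 15/16, -11/16, -1/16] . (h_0, h_1, h_2, h_3) = 1
  [-3/16, -1/16, 13/16, -1/8] . (h_0, h_1, h_2, h_3) = 1
  [-3/16, -1/16, -3/16, 3/4] . (h_0, h_1, h_2, h_3) = 1

Solving yields:
  h_0 = 17664/4037
  h_1 = 16816/4037
  h_2 = 12544/4037
  h_3 = 14336/4037

Starting state is 3, so the expected hitting time is h_3 = 14336/4037.

Answer: 14336/4037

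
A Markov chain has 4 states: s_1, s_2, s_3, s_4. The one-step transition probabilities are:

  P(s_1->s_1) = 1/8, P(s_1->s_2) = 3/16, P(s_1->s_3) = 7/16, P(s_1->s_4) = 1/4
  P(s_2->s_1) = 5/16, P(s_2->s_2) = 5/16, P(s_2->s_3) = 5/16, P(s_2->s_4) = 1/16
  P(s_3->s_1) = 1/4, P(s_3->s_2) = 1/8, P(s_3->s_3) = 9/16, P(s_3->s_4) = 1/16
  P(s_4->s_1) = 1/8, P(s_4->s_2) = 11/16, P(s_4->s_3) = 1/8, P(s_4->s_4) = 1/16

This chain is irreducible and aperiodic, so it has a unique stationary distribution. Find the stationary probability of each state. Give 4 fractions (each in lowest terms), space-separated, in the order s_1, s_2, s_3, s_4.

Answer: 847/3779 920/3779 1617/3779 395/3779

Derivation:
The stationary distribution satisfies pi = pi * P, i.e.:
  pi_s_1 = 1/8*pi_s_1 + 5/16*pi_s_2 + 1/4*pi_s_3 + 1/8*pi_s_4
  pi_s_2 = 3/16*pi_s_1 + 5/16*pi_s_2 + 1/8*pi_s_3 + 11/16*pi_s_4
  pi_s_3 = 7/16*pi_s_1 + 5/16*pi_s_2 + 9/16*pi_s_3 + 1/8*pi_s_4
  pi_s_4 = 1/4*pi_s_1 + 1/16*pi_s_2 + 1/16*pi_s_3 + 1/16*pi_s_4
with normalization: pi_s_1 + pi_s_2 + pi_s_3 + pi_s_4 = 1.

Using the first 3 balance equations plus normalization, the linear system A*pi = b is:
  [-7/8, 5/16, 1/4, 1/8] . pi = 0
  [3/16, -11/16, 1/8, 11/16] . pi = 0
  [7/16, 5/16, -7/16, 1/8] . pi = 0
  [1, 1, 1, 1] . pi = 1

Solving yields:
  pi_s_1 = 847/3779
  pi_s_2 = 920/3779
  pi_s_3 = 1617/3779
  pi_s_4 = 395/3779

Verification (pi * P):
  847/3779*1/8 + 920/3779*5/16 + 1617/3779*1/4 + 395/3779*1/8 = 847/3779 = pi_s_1  (ok)
  847/3779*3/16 + 920/3779*5/16 + 1617/3779*1/8 + 395/3779*11/16 = 920/3779 = pi_s_2  (ok)
  847/3779*7/16 + 920/3779*5/16 + 1617/3779*9/16 + 395/3779*1/8 = 1617/3779 = pi_s_3  (ok)
  847/3779*1/4 + 920/3779*1/16 + 1617/3779*1/16 + 395/3779*1/16 = 395/3779 = pi_s_4  (ok)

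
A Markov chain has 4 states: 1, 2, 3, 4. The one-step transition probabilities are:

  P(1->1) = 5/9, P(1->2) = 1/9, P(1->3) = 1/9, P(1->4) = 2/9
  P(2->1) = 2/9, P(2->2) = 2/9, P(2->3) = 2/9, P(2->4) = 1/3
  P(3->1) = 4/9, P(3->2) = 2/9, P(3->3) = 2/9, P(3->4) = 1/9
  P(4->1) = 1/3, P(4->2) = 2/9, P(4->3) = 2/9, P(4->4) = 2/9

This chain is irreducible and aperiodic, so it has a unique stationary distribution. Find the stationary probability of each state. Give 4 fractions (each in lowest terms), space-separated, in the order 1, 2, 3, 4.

Answer: 3/7 11/63 11/63 2/9

Derivation:
The stationary distribution satisfies pi = pi * P, i.e.:
  pi_1 = 5/9*pi_1 + 2/9*pi_2 + 4/9*pi_3 + 1/3*pi_4
  pi_2 = 1/9*pi_1 + 2/9*pi_2 + 2/9*pi_3 + 2/9*pi_4
  pi_3 = 1/9*pi_1 + 2/9*pi_2 + 2/9*pi_3 + 2/9*pi_4
  pi_4 = 2/9*pi_1 + 1/3*pi_2 + 1/9*pi_3 + 2/9*pi_4
with normalization: pi_1 + pi_2 + pi_3 + pi_4 = 1.

Using the first 3 balance equations plus normalization, the linear system A*pi = b is:
  [-4/9, 2/9, 4/9, 1/3] . pi = 0
  [1/9, -7/9, 2/9, 2/9] . pi = 0
  [1/9, 2/9, -7/9, 2/9] . pi = 0
  [1, 1, 1, 1] . pi = 1

Solving yields:
  pi_1 = 3/7
  pi_2 = 11/63
  pi_3 = 11/63
  pi_4 = 2/9

Verification (pi * P):
  3/7*5/9 + 11/63*2/9 + 11/63*4/9 + 2/9*1/3 = 3/7 = pi_1  (ok)
  3/7*1/9 + 11/63*2/9 + 11/63*2/9 + 2/9*2/9 = 11/63 = pi_2  (ok)
  3/7*1/9 + 11/63*2/9 + 11/63*2/9 + 2/9*2/9 = 11/63 = pi_3  (ok)
  3/7*2/9 + 11/63*1/3 + 11/63*1/9 + 2/9*2/9 = 2/9 = pi_4  (ok)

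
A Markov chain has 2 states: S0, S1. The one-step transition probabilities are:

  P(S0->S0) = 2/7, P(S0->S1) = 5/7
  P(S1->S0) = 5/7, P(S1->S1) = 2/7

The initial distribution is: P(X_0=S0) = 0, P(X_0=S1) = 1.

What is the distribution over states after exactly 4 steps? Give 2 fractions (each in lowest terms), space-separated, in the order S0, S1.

Answer: 1160/2401 1241/2401

Derivation:
Propagating the distribution step by step (d_{t+1} = d_t * P):
d_0 = (S0=0, S1=1)
  d_1[S0] = 0*2/7 + 1*5/7 = 5/7
  d_1[S1] = 0*5/7 + 1*2/7 = 2/7
d_1 = (S0=5/7, S1=2/7)
  d_2[S0] = 5/7*2/7 + 2/7*5/7 = 20/49
  d_2[S1] = 5/7*5/7 + 2/7*2/7 = 29/49
d_2 = (S0=20/49, S1=29/49)
  d_3[S0] = 20/49*2/7 + 29/49*5/7 = 185/343
  d_3[S1] = 20/49*5/7 + 29/49*2/7 = 158/343
d_3 = (S0=185/343, S1=158/343)
  d_4[S0] = 185/343*2/7 + 158/343*5/7 = 1160/2401
  d_4[S1] = 185/343*5/7 + 158/343*2/7 = 1241/2401
d_4 = (S0=1160/2401, S1=1241/2401)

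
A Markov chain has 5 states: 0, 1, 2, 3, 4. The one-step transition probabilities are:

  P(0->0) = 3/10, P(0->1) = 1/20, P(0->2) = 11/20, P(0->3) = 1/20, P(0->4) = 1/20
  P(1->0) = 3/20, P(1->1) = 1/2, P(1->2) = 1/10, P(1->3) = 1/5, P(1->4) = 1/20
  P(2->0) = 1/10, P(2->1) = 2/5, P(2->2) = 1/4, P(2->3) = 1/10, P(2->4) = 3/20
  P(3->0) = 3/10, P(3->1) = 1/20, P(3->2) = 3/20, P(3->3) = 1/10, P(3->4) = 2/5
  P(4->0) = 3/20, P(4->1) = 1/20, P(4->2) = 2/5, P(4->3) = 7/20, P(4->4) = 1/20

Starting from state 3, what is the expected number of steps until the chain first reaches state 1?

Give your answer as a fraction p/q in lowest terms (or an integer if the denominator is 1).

Let h_i = expected steps to first reach 1 from state i.
Boundary: h_1 = 0.
First-step equations for the other states:
  h_0 = 1 + 3/10*h_0 + 1/20*h_1 + 11/20*h_2 + 1/20*h_3 + 1/20*h_4
  h_2 = 1 + 1/10*h_0 + 2/5*h_1 + 1/4*h_2 + 1/10*h_3 + 3/20*h_4
  h_3 = 1 + 3/10*h_0 + 1/20*h_1 + 3/20*h_2 + 1/10*h_3 + 2/5*h_4
  h_4 = 1 + 3/20*h_0 + 1/20*h_1 + 2/5*h_2 + 7/20*h_3 + 1/20*h_4

Substituting h_1 = 0 and rearranging gives the linear system (I - Q) h = 1:
  [7/10, -11/20, -1/20, -1/20] . (h_0, h_2, h_3, h_4) = 1
  [-1/10, 3/4, -1/10, -3/20] . (h_0, h_2, h_3, h_4) = 1
  [-3/10, -3/20, 9/10, -2/5] . (h_0, h_2, h_3, h_4) = 1
  [-3/20, -2/5, -7/20, 19/20] . (h_0, h_2, h_3, h_4) = 1

Solving yields:
  h_0 = 183580/33203
  h_2 = 136260/33203
  h_3 = 208920/33203
  h_4 = 198280/33203

Starting state is 3, so the expected hitting time is h_3 = 208920/33203.

Answer: 208920/33203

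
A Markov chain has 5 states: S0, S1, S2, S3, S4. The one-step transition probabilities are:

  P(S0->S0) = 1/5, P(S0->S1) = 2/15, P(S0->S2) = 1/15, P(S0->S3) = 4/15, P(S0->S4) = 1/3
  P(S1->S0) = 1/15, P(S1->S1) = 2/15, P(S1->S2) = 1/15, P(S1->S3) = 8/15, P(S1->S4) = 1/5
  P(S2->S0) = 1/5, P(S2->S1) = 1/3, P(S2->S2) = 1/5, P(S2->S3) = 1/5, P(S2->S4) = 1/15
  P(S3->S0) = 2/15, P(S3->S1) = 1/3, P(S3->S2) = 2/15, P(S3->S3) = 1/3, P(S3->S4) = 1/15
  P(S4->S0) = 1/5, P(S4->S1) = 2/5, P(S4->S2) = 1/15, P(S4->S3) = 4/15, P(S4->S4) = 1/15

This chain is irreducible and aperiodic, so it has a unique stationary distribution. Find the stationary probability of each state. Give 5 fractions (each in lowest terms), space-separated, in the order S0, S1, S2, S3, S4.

Answer: 7264/51323 13443/51323 5342/51323 18123/51323 7151/51323

Derivation:
The stationary distribution satisfies pi = pi * P, i.e.:
  pi_S0 = 1/5*pi_S0 + 1/15*pi_S1 + 1/5*pi_S2 + 2/15*pi_S3 + 1/5*pi_S4
  pi_S1 = 2/15*pi_S0 + 2/15*pi_S1 + 1/3*pi_S2 + 1/3*pi_S3 + 2/5*pi_S4
  pi_S2 = 1/15*pi_S0 + 1/15*pi_S1 + 1/5*pi_S2 + 2/15*pi_S3 + 1/15*pi_S4
  pi_S3 = 4/15*pi_S0 + 8/15*pi_S1 + 1/5*pi_S2 + 1/3*pi_S3 + 4/15*pi_S4
  pi_S4 = 1/3*pi_S0 + 1/5*pi_S1 + 1/15*pi_S2 + 1/15*pi_S3 + 1/15*pi_S4
with normalization: pi_S0 + pi_S1 + pi_S2 + pi_S3 + pi_S4 = 1.

Using the first 4 balance equations plus normalization, the linear system A*pi = b is:
  [-4/5, 1/15, 1/5, 2/15, 1/5] . pi = 0
  [2/15, -13/15, 1/3, 1/3, 2/5] . pi = 0
  [1/15, 1/15, -4/5, 2/15, 1/15] . pi = 0
  [4/15, 8/15, 1/5, -2/3, 4/15] . pi = 0
  [1, 1, 1, 1, 1] . pi = 1

Solving yields:
  pi_S0 = 7264/51323
  pi_S1 = 13443/51323
  pi_S2 = 5342/51323
  pi_S3 = 18123/51323
  pi_S4 = 7151/51323

Verification (pi * P):
  7264/51323*1/5 + 13443/51323*1/15 + 5342/51323*1/5 + 18123/51323*2/15 + 7151/51323*1/5 = 7264/51323 = pi_S0  (ok)
  7264/51323*2/15 + 13443/51323*2/15 + 5342/51323*1/3 + 18123/51323*1/3 + 7151/51323*2/5 = 13443/51323 = pi_S1  (ok)
  7264/51323*1/15 + 13443/51323*1/15 + 5342/51323*1/5 + 18123/51323*2/15 + 7151/51323*1/15 = 5342/51323 = pi_S2  (ok)
  7264/51323*4/15 + 13443/51323*8/15 + 5342/51323*1/5 + 18123/51323*1/3 + 7151/51323*4/15 = 18123/51323 = pi_S3  (ok)
  7264/51323*1/3 + 13443/51323*1/5 + 5342/51323*1/15 + 18123/51323*1/15 + 7151/51323*1/15 = 7151/51323 = pi_S4  (ok)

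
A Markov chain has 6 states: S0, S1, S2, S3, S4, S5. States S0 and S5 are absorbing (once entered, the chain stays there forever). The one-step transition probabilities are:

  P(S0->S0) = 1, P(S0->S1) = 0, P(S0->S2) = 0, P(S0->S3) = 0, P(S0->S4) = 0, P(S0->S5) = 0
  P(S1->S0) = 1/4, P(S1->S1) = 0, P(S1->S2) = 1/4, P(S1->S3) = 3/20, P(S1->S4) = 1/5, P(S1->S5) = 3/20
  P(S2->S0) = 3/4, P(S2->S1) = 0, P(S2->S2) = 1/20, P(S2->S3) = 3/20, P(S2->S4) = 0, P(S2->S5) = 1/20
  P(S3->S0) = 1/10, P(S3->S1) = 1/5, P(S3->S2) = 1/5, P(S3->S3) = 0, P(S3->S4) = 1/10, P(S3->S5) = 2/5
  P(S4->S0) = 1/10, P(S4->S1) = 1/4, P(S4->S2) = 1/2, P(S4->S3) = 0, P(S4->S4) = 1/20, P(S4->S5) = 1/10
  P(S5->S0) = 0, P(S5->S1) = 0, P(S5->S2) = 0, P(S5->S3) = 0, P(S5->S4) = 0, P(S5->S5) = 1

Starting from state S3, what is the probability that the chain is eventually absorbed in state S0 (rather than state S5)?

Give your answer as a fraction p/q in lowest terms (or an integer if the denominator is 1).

Answer: 15107/31152

Derivation:
Let a_i = P(absorbed in S0 | start in state i).
Boundary conditions: a_S0 = 1, a_S5 = 0.
For each transient state i, a_i = sum_j P(i->j) * a_j:
  a_S1 = 1/4*a_S0 + 0*a_S1 + 1/4*a_S2 + 3/20*a_S3 + 1/5*a_S4 + 3/20*a_S5
  a_S2 = 3/4*a_S0 + 0*a_S1 + 1/20*a_S2 + 3/20*a_S3 + 0*a_S4 + 1/20*a_S5
  a_S3 = 1/10*a_S0 + 1/5*a_S1 + 1/5*a_S2 + 0*a_S3 + 1/10*a_S4 + 2/5*a_S5
  a_S4 = 1/10*a_S0 + 1/4*a_S1 + 1/2*a_S2 + 0*a_S3 + 1/20*a_S4 + 1/10*a_S5

Substituting a_S0 = 1 and a_S5 = 0, rearrange to (I - Q) a = r where r[i] = P(i -> S0):
  [1, -1/4, -3/20, -1/5] . (a_S1, a_S2, a_S3, a_S4) = 1/4
  [0, 19/20, -3/20, 0] . (a_S1, a_S2, a_S3, a_S4) = 3/4
  [-1/5, -1/5, 1, -1/10] . (a_S1, a_S2, a_S3, a_S4) = 1/10
  [-1/4, -1/2, 0, 19/20] . (a_S1, a_S2, a_S3, a_S4) = 1/10

Solving yields:
  a_S1 = 10711/15576
  a_S2 = 8993/10384
  a_S3 = 15107/31152
  a_S4 = 5779/7788

Starting state is S3, so the absorption probability is a_S3 = 15107/31152.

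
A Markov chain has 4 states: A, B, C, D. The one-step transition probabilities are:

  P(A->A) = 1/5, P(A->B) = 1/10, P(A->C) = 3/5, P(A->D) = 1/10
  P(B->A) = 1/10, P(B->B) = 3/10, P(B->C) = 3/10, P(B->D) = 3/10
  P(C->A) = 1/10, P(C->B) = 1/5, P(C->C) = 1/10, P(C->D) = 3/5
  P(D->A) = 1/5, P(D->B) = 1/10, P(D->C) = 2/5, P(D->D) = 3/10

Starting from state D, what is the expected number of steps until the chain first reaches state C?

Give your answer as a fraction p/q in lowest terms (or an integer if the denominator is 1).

Answer: 40/17

Derivation:
Let h_i = expected steps to first reach C from state i.
Boundary: h_C = 0.
First-step equations for the other states:
  h_A = 1 + 1/5*h_A + 1/10*h_B + 3/5*h_C + 1/10*h_D
  h_B = 1 + 1/10*h_A + 3/10*h_B + 3/10*h_C + 3/10*h_D
  h_D = 1 + 1/5*h_A + 1/10*h_B + 2/5*h_C + 3/10*h_D

Substituting h_C = 0 and rearranging gives the linear system (I - Q) h = 1:
  [4/5, -1/10, -1/10] . (h_A, h_B, h_D) = 1
  [-1/10, 7/10, -3/10] . (h_A, h_B, h_D) = 1
  [-1/5, -1/10, 7/10] . (h_A, h_B, h_D) = 1

Solving yields:
  h_A = 32/17
  h_B = 46/17
  h_D = 40/17

Starting state is D, so the expected hitting time is h_D = 40/17.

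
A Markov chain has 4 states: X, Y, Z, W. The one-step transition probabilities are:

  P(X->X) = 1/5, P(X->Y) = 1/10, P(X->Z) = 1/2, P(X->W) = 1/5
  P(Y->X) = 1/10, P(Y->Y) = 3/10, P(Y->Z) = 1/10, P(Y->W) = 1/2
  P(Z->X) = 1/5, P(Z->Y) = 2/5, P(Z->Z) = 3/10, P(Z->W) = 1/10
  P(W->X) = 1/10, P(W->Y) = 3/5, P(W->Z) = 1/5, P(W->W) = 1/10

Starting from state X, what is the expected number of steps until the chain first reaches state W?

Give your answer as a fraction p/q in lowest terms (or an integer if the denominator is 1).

Answer: 120/29

Derivation:
Let h_i = expected steps to first reach W from state i.
Boundary: h_W = 0.
First-step equations for the other states:
  h_X = 1 + 1/5*h_X + 1/10*h_Y + 1/2*h_Z + 1/5*h_W
  h_Y = 1 + 1/10*h_X + 3/10*h_Y + 1/10*h_Z + 1/2*h_W
  h_Z = 1 + 1/5*h_X + 2/5*h_Y + 3/10*h_Z + 1/10*h_W

Substituting h_W = 0 and rearranging gives the linear system (I - Q) h = 1:
  [4/5, -1/10, -1/2] . (h_X, h_Y, h_Z) = 1
  [-1/10, 7/10, -1/10] . (h_X, h_Y, h_Z) = 1
  [-1/5, -2/5, 7/10] . (h_X, h_Y, h_Z) = 1

Solving yields:
  h_X = 120/29
  h_Y = 680/261
  h_Z = 1070/261

Starting state is X, so the expected hitting time is h_X = 120/29.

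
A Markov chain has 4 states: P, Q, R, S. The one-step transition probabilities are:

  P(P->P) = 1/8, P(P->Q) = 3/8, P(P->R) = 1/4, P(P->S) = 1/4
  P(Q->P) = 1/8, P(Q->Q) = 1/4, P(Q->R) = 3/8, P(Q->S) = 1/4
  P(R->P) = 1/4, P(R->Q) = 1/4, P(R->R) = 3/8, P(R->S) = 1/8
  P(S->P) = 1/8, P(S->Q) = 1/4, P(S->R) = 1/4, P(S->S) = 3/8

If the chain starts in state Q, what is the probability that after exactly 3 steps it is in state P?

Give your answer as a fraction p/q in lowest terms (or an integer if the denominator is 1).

Answer: 85/512

Derivation:
Computing P^3 by repeated multiplication:
P^1 =
  P: [1/8, 3/8, 1/4, 1/4]
  Q: [1/8, 1/4, 3/8, 1/4]
  R: [1/4, 1/4, 3/8, 1/8]
  S: [1/8, 1/4, 1/4, 3/8]
P^2 =
  P: [5/32, 17/64, 21/64, 1/4]
  Q: [11/64, 17/64, 21/64, 15/64]
  R: [11/64, 9/32, 21/64, 7/32]
  S: [5/32, 17/64, 5/16, 17/64]
P^3 =
  P: [85/512, 69/256, 83/256, 123/512]
  Q: [85/512, 139/512, 83/256, 61/256]
  R: [85/512, 139/512, 167/512, 121/512]
  S: [21/128, 69/256, 165/512, 125/512]

(P^3)[Q -> P] = 85/512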